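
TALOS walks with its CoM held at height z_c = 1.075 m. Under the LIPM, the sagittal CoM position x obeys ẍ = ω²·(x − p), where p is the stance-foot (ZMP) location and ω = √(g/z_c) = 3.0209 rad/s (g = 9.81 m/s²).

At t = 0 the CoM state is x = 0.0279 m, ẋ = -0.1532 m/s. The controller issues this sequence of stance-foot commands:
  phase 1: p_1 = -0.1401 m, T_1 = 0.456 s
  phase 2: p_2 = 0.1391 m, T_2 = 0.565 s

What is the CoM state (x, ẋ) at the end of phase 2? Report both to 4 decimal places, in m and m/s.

phase 1: p=-0.1401, T=0.456, ωT=1.377530, cosh=2.108649, sinh=1.856448; start (x,ẋ)=(0.027900, -0.153200) → end (x,ẋ)=(0.120006, 0.619123)
phase 2: p=0.1391, T=0.565, ωT=1.706808, cosh=2.846394, sinh=2.664950; start (x,ẋ)=(0.120006, 0.619123) → end (x,ẋ)=(0.630924, 1.608554)

x = 0.6309, ẋ = 1.6086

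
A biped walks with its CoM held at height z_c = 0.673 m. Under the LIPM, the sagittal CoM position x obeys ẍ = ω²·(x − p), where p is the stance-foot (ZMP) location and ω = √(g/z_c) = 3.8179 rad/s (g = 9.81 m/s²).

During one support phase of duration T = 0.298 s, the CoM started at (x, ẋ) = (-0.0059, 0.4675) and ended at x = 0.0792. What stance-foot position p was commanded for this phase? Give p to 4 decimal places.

ωT = 3.8179·0.298 = 1.137734; cosh(ωT) = 1.720118, sinh(ωT) = 1.399574
x(T) = p + (x₀−p)·cosh(ωT) + (ẋ₀/ω)·sinh(ωT) ⇒ p·(1 − cosh) = x(T) − x₀·cosh − (ẋ₀/ω)·sinh
numerator   = 0.0792 − (-0.0059)·1.720118 − (0.4675/3.8179)·1.399574 = -0.082028
denominator = 1 − 1.720118 = -0.720118
p = -0.082028 / -0.720118 = 0.1139

p = 0.1139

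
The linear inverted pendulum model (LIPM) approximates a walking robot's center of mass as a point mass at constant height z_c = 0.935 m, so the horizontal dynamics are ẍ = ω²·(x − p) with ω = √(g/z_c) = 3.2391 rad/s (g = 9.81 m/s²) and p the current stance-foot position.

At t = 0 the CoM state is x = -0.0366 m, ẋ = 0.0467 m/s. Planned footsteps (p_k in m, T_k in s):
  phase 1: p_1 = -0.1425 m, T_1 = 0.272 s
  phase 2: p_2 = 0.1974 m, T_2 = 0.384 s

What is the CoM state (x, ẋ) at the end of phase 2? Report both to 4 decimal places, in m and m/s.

phase 1: p=-0.1425, T=0.272, ωT=0.881035, cosh=1.413875, sinh=0.999522; start (x,ẋ)=(-0.036600, 0.046700) → end (x,ẋ)=(0.021640, 0.408885)
phase 2: p=0.1974, T=0.384, ωT=1.243814, cosh=1.878551, sinh=1.590269; start (x,ẋ)=(0.021640, 0.408885) → end (x,ẋ)=(0.067972, -0.137236)

x = 0.0680, ẋ = -0.1372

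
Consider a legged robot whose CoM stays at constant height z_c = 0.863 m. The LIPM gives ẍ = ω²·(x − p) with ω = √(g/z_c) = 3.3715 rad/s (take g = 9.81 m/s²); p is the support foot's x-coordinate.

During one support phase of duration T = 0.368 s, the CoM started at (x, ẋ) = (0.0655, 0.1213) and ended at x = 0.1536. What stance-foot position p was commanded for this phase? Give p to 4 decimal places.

p = 0.0299

ωT = 3.3715·0.368 = 1.240712; cosh(ωT) = 1.873626, sinh(ωT) = 1.584448
x(T) = p + (x₀−p)·cosh(ωT) + (ẋ₀/ω)·sinh(ωT) ⇒ p·(1 − cosh) = x(T) − x₀·cosh − (ẋ₀/ω)·sinh
numerator   = 0.1536 − (0.0655)·1.873626 − (0.1213/3.3715)·1.584448 = -0.026128
denominator = 1 − 1.873626 = -0.873626
p = -0.026128 / -0.873626 = 0.0299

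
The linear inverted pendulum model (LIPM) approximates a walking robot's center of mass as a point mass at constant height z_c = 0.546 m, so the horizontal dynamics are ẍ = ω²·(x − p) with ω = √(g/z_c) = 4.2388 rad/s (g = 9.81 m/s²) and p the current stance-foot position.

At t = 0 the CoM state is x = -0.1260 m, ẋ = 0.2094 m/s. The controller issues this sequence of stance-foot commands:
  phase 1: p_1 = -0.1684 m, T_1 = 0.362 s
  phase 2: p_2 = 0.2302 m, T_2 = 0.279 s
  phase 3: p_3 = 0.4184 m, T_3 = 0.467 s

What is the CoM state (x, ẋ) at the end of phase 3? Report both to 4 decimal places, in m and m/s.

phase 1: p=-0.1684, T=0.362, ωT=1.534446, cosh=2.427164, sinh=2.211589; start (x,ẋ)=(-0.126000, 0.209400) → end (x,ẋ)=(0.043766, 0.905726)
phase 2: p=0.2302, T=0.279, ωT=1.182625, cosh=1.784701, sinh=1.478228; start (x,ẋ)=(0.043766, 0.905726) → end (x,ẋ)=(0.213332, 0.448271)
phase 3: p=0.4184, T=0.467, ωT=1.979520, cosh=3.688700, sinh=3.550564; start (x,ẋ)=(0.213332, 0.448271) → end (x,ẋ)=(0.037451, -1.432769)

x = 0.0375, ẋ = -1.4328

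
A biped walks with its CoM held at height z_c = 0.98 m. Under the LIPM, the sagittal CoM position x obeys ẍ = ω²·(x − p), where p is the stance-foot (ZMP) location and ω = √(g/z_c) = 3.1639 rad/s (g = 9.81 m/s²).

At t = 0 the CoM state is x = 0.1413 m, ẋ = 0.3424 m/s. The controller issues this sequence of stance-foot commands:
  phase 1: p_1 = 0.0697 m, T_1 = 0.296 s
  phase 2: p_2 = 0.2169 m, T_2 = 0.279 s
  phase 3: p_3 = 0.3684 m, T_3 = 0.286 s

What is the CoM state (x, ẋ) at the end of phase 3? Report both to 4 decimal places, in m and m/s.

x = 1.0677, ẋ = 2.4921

phase 1: p=0.0697, T=0.296, ωT=0.936514, cosh=1.471533, sinh=1.079541; start (x,ẋ)=(0.141300, 0.342400) → end (x,ẋ)=(0.291891, 0.748407)
phase 2: p=0.2169, T=0.279, ωT=0.882728, cosh=1.415569, sinh=1.001916; start (x,ẋ)=(0.291891, 0.748407) → end (x,ẋ)=(0.560053, 1.297139)
phase 3: p=0.3684, T=0.286, ωT=0.904875, cosh=1.438108, sinh=1.033516; start (x,ẋ)=(0.560053, 1.297139) → end (x,ẋ)=(1.067740, 2.492122)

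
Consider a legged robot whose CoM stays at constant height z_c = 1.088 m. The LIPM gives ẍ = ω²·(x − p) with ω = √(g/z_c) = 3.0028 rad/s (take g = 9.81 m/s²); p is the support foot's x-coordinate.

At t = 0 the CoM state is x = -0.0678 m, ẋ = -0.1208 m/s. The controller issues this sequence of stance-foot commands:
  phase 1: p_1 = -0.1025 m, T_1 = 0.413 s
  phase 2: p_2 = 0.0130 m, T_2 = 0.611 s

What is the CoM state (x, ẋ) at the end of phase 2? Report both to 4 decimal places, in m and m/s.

phase 1: p=-0.1025, T=0.413, ωT=1.240156, cosh=1.872746, sinh=1.583408; start (x,ẋ)=(-0.067800, -0.120800) → end (x,ẋ)=(-0.101215, -0.061241)
phase 2: p=0.0130, T=0.611, ωT=1.834711, cosh=3.211491, sinh=3.051831; start (x,ẋ)=(-0.101215, -0.061241) → end (x,ẋ)=(-0.416041, -1.243344)

x = -0.4160, ẋ = -1.2433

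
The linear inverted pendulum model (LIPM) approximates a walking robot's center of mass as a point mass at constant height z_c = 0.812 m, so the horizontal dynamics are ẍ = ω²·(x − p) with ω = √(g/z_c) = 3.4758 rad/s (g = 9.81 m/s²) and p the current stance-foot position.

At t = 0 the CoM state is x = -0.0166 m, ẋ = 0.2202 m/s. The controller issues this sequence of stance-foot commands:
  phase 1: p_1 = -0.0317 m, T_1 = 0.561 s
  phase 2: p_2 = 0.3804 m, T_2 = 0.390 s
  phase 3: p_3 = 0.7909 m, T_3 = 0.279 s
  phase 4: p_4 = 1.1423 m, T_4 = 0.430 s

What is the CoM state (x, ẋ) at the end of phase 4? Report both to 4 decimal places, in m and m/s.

x = 1.0602, ẋ = 0.1421

phase 1: p=-0.0317, T=0.561, ωT=1.949924, cosh=3.585218, sinh=3.442934; start (x,ẋ)=(-0.016600, 0.220200) → end (x,ẋ)=(0.240555, 0.970166)
phase 2: p=0.3804, T=0.390, ωT=1.355562, cosh=2.068371, sinh=1.810569; start (x,ẋ)=(0.240555, 0.970166) → end (x,ẋ)=(0.596514, 1.126592)
phase 3: p=0.7909, T=0.279, ωT=0.969748, cosh=1.508229, sinh=1.129051; start (x,ẋ)=(0.596514, 1.126592) → end (x,ẋ)=(0.863675, 0.936321)
phase 4: p=1.1423, T=0.430, ωT=1.494594, cosh=2.340933, sinh=2.116593; start (x,ẋ)=(0.863675, 0.936321) → end (x,ẋ)=(1.060231, 0.142059)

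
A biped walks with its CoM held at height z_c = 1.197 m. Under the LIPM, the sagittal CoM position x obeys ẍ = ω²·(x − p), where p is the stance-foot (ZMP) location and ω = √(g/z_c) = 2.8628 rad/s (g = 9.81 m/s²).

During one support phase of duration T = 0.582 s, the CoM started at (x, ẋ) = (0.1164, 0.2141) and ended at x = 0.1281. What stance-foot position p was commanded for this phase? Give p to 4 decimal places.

ωT = 2.8628·0.582 = 1.666150; cosh(ωT) = 2.740363, sinh(ωT) = 2.551390
x(T) = p + (x₀−p)·cosh(ωT) + (ẋ₀/ω)·sinh(ωT) ⇒ p·(1 − cosh) = x(T) − x₀·cosh − (ẋ₀/ω)·sinh
numerator   = 0.1281 − (0.1164)·2.740363 − (0.2141/2.8628)·2.551390 = -0.381689
denominator = 1 − 2.740363 = -1.740363
p = -0.381689 / -1.740363 = 0.2193

p = 0.2193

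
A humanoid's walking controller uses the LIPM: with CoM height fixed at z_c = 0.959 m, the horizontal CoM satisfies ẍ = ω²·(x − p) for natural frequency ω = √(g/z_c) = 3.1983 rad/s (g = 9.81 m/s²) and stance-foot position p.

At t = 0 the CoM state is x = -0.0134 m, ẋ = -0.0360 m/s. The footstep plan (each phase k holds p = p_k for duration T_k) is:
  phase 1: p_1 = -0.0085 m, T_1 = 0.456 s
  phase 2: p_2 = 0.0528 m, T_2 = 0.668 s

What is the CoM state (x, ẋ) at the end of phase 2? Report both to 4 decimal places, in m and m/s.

x = -0.5045, ẋ = -1.7597

phase 1: p=-0.0085, T=0.456, ωT=1.458425, cosh=2.265892, sinh=2.033290; start (x,ẋ)=(-0.013400, -0.036000) → end (x,ẋ)=(-0.042490, -0.113437)
phase 2: p=0.0528, T=0.668, ωT=2.136464, cosh=4.293756, sinh=4.175684; start (x,ẋ)=(-0.042490, -0.113437) → end (x,ẋ)=(-0.504453, -1.759672)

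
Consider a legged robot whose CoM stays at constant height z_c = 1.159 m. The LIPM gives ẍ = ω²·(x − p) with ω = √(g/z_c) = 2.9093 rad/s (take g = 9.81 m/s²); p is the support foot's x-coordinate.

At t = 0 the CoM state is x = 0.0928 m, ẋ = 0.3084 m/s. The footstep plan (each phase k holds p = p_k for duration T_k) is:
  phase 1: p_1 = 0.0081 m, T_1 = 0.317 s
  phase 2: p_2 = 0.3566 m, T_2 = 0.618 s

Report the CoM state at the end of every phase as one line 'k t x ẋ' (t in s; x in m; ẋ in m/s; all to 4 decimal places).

phase 1: p=0.0081, T=0.317, ωT=0.922248, cosh=1.456281, sinh=1.058657; start (x,ẋ)=(0.092800, 0.308400) → end (x,ẋ)=(0.243670, 0.709989)
phase 2: p=0.3566, T=0.618, ωT=1.797947, cosh=3.101441, sinh=2.935802; start (x,ẋ)=(0.243670, 0.709989) → end (x,ẋ)=(0.722810, 1.237437)

1 0.3170 0.2437 0.7100
2 0.9350 0.7228 1.2374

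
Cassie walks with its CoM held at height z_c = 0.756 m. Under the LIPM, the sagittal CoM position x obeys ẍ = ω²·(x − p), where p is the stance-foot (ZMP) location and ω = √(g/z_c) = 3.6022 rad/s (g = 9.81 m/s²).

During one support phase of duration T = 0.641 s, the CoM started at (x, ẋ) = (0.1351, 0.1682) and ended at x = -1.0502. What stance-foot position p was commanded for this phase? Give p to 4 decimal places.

p = 0.4825

ωT = 3.6022·0.641 = 2.309010; cosh(ωT) = 5.081909, sinh(ωT) = 4.982549
x(T) = p + (x₀−p)·cosh(ωT) + (ẋ₀/ω)·sinh(ωT) ⇒ p·(1 − cosh) = x(T) − x₀·cosh − (ẋ₀/ω)·sinh
numerator   = -1.0502 − (0.1351)·5.081909 − (0.1682/3.6022)·4.982549 = -1.969419
denominator = 1 − 5.081909 = -4.081909
p = -1.969419 / -4.081909 = 0.4825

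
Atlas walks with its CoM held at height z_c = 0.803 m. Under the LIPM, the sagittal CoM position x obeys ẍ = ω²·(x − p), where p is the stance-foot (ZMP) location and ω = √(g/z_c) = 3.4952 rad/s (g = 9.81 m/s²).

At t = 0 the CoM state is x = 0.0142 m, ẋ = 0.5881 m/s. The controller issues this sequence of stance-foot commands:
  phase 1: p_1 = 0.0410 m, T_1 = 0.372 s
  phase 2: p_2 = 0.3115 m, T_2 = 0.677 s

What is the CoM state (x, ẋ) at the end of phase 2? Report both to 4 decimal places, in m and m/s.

phase 1: p=0.0410, T=0.372, ωT=1.300214, cosh=1.971278, sinh=1.698805; start (x,ẋ)=(0.014200, 0.588100) → end (x,ẋ)=(0.274010, 1.000179)
phase 2: p=0.3115, T=0.677, ωT=2.366250, cosh=5.375594, sinh=5.281762; start (x,ẋ)=(0.274010, 1.000179) → end (x,ẋ)=(1.621385, 4.684454)

x = 1.6214, ẋ = 4.6845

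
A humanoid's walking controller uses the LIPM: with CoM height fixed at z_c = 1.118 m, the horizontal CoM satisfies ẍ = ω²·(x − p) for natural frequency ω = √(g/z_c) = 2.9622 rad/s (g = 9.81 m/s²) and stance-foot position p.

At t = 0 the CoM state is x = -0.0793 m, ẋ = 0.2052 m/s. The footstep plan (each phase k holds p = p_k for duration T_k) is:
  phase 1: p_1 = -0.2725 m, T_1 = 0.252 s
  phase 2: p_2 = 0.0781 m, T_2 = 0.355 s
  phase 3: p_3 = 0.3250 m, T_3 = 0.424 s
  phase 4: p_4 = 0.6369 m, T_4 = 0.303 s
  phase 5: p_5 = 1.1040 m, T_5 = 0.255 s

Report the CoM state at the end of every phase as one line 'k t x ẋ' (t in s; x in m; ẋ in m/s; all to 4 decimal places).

1 0.2520 0.0337 0.7331
2 0.6070 0.3178 1.0120
3 1.0310 0.8624 1.8862
4 1.3340 1.6109 3.3818
5 1.5890 2.7093 5.6386

phase 1: p=-0.2725, T=0.252, ωT=0.746474, cosh=1.291792, sinh=0.817757; start (x,ẋ)=(-0.079300, 0.205200) → end (x,ẋ)=(0.033723, 0.733076)
phase 2: p=0.0781, T=0.355, ωT=1.051581, cosh=1.605779, sinh=1.256394; start (x,ẋ)=(0.033723, 0.733076) → end (x,ẋ)=(0.317768, 1.011999)
phase 3: p=0.3250, T=0.424, ωT=1.255973, cosh=1.898026, sinh=1.613227; start (x,ẋ)=(0.317768, 1.011999) → end (x,ẋ)=(0.862413, 1.886240)
phase 4: p=0.6369, T=0.303, ωT=0.897547, cosh=1.430572, sinh=1.023004; start (x,ẋ)=(0.862413, 1.886240) → end (x,ẋ)=(1.610930, 3.381783)
phase 5: p=1.1040, T=0.255, ωT=0.755361, cosh=1.299110, sinh=0.829269; start (x,ẋ)=(1.610930, 3.381783) → end (x,ẋ)=(2.709290, 5.638564)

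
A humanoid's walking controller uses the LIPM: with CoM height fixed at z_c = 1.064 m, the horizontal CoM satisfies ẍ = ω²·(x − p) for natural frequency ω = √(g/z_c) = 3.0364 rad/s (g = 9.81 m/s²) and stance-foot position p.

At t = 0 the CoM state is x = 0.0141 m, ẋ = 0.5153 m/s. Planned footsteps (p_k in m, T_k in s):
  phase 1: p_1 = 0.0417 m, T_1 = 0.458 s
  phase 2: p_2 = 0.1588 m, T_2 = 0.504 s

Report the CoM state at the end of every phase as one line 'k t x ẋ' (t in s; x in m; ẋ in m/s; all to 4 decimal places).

phase 1: p=0.0417, T=0.458, ωT=1.390671, cosh=2.133227, sinh=1.884319; start (x,ẋ)=(0.014100, 0.515300) → end (x,ẋ)=(0.302606, 0.941337)
phase 2: p=0.1588, T=0.504, ωT=1.530346, cosh=2.418117, sinh=2.201656; start (x,ẋ)=(0.302606, 0.941337) → end (x,ẋ)=(1.189092, 3.237623)

1 0.4580 0.3026 0.9413
2 0.9620 1.1891 3.2376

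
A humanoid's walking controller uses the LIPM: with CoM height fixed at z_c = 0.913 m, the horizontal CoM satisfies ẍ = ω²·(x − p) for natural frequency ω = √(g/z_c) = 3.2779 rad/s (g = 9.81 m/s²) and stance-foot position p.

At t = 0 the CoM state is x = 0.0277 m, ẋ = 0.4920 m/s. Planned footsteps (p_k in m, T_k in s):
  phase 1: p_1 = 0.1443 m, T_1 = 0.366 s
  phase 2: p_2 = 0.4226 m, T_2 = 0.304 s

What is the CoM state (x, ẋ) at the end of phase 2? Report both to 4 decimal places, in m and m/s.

x = 0.1301, ẋ = -0.5249

phase 1: p=0.1443, T=0.366, ωT=1.199711, cosh=1.810220, sinh=1.508939; start (x,ẋ)=(0.027700, 0.492000) → end (x,ẋ)=(0.159714, 0.313907)
phase 2: p=0.4226, T=0.304, ωT=0.996482, cosh=1.538955, sinh=1.169779; start (x,ẋ)=(0.159714, 0.313907) → end (x,ẋ)=(0.130054, -0.524926)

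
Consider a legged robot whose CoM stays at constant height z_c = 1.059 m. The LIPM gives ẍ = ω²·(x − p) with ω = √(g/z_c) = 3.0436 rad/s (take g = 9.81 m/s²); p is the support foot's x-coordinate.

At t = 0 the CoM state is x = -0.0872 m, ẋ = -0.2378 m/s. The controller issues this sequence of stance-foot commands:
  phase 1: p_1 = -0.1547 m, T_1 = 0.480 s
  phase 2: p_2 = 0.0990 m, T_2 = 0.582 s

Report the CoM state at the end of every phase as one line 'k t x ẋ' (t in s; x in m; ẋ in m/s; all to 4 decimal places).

1 0.4800 -0.1607 -0.1211
2 1.0620 -0.8001 -2.6227

phase 1: p=-0.1547, T=0.480, ωT=1.460928, cosh=2.270989, sinh=2.038968; start (x,ẋ)=(-0.087200, -0.237800) → end (x,ẋ)=(-0.160715, -0.121149)
phase 2: p=0.0990, T=0.582, ωT=1.771375, cosh=3.024516, sinh=2.854417; start (x,ẋ)=(-0.160715, -0.121149) → end (x,ẋ)=(-0.800132, -2.622747)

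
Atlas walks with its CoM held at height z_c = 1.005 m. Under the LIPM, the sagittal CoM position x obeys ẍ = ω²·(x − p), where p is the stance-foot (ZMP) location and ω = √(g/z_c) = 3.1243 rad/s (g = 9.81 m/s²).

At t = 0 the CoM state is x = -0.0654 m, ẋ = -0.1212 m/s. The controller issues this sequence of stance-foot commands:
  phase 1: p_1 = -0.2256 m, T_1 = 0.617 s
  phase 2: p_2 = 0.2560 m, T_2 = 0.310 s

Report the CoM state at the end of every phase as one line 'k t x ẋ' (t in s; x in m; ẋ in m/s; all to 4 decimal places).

1 0.6170 0.2061 1.2584
2 0.9270 0.6349 1.7206

phase 1: p=-0.2256, T=0.617, ωT=1.927693, cosh=3.509559, sinh=3.364076; start (x,ẋ)=(-0.065400, -0.121200) → end (x,ẋ)=(0.206130, 1.258405)
phase 2: p=0.2560, T=0.310, ωT=0.968533, cosh=1.506858, sinh=1.127219; start (x,ẋ)=(0.206130, 1.258405) → end (x,ẋ)=(0.634874, 1.720607)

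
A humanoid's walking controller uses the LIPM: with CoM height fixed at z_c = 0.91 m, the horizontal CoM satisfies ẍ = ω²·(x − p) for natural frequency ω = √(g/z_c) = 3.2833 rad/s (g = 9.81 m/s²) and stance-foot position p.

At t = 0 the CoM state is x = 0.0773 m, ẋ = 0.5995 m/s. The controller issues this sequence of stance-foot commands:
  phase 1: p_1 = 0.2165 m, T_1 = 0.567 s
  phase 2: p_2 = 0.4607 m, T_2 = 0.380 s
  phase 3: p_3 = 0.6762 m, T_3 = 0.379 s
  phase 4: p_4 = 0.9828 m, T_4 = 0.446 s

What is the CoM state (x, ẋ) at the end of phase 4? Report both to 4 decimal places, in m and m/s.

x = -0.4287, ẋ = -4.3359

phase 1: p=0.2165, T=0.567, ωT=1.861631, cosh=3.294821, sinh=3.139402; start (x,ẋ)=(0.077300, 0.599500) → end (x,ẋ)=(0.331086, 0.540427)
phase 2: p=0.4607, T=0.380, ωT=1.247654, cosh=1.884671, sinh=1.597493; start (x,ẋ)=(0.331086, 0.540427) → end (x,ẋ)=(0.479367, 0.338699)
phase 3: p=0.6762, T=0.379, ωT=1.244371, cosh=1.879436, sinh=1.591314; start (x,ẋ)=(0.479367, 0.338699) → end (x,ẋ)=(0.470421, -0.391844)
phase 4: p=0.9828, T=0.446, ωT=1.464352, cosh=2.277983, sinh=2.046756; start (x,ẋ)=(0.470421, -0.391844) → end (x,ẋ)=(-0.428660, -4.335858)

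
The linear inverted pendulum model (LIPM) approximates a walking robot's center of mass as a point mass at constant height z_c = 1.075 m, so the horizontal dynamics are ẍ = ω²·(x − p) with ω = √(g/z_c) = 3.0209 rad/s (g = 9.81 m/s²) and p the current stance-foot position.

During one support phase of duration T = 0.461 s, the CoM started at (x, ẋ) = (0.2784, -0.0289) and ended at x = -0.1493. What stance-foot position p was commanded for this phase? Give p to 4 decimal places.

p = 0.6387

ωT = 3.0209·0.461 = 1.392635; cosh(ωT) = 2.136931, sinh(ωT) = 1.888511
x(T) = p + (x₀−p)·cosh(ωT) + (ẋ₀/ω)·sinh(ωT) ⇒ p·(1 − cosh) = x(T) − x₀·cosh − (ẋ₀/ω)·sinh
numerator   = -0.1493 − (0.2784)·2.136931 − (-0.0289/3.0209)·1.888511 = -0.726155
denominator = 1 − 2.136931 = -1.136931
p = -0.726155 / -1.136931 = 0.6387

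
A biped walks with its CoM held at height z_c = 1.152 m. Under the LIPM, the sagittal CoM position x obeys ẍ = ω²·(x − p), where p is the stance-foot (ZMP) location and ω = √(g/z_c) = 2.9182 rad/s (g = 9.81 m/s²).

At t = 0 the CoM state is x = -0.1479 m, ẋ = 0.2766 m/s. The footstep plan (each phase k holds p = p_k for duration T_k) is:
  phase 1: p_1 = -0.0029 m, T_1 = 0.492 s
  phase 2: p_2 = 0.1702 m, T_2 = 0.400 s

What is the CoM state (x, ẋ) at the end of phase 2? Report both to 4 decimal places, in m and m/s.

x = -0.4828, ẋ = -1.6965

phase 1: p=-0.0029, T=0.492, ωT=1.435754, cosh=2.220375, sinh=1.982439; start (x,ẋ)=(-0.147900, 0.276600) → end (x,ẋ)=(-0.136950, -0.224692)
phase 2: p=0.1702, T=0.400, ωT=1.167280, cosh=1.762227, sinh=1.451014; start (x,ẋ)=(-0.136950, -0.224692) → end (x,ẋ)=(-0.482791, -1.696538)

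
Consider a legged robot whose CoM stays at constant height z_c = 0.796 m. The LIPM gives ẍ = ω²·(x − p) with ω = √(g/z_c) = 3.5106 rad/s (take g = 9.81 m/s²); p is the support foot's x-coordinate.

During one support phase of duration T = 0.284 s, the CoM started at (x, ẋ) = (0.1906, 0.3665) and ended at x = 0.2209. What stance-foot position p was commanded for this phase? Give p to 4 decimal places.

ωT = 3.5106·0.284 = 0.997010; cosh(ωT) = 1.539574, sinh(ωT) = 1.170593
x(T) = p + (x₀−p)·cosh(ωT) + (ẋ₀/ω)·sinh(ωT) ⇒ p·(1 − cosh) = x(T) − x₀·cosh − (ẋ₀/ω)·sinh
numerator   = 0.2209 − (0.1906)·1.539574 − (0.3665/3.5106)·1.170593 = -0.194751
denominator = 1 − 1.539574 = -0.539574
p = -0.194751 / -0.539574 = 0.3609

p = 0.3609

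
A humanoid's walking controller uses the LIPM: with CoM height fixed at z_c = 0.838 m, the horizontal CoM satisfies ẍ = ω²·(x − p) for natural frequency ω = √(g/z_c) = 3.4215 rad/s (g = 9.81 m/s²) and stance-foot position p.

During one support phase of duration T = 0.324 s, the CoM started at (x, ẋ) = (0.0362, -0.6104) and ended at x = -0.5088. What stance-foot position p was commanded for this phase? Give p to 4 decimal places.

p = 0.4835

ωT = 3.4215·0.324 = 1.108566; cosh(ωT) = 1.680021, sinh(ωT) = 1.349989
x(T) = p + (x₀−p)·cosh(ωT) + (ẋ₀/ω)·sinh(ωT) ⇒ p·(1 − cosh) = x(T) − x₀·cosh − (ẋ₀/ω)·sinh
numerator   = -0.5088 − (0.0362)·1.680021 − (-0.6104/3.4215)·1.349989 = -0.328777
denominator = 1 − 1.680021 = -0.680021
p = -0.328777 / -0.680021 = 0.4835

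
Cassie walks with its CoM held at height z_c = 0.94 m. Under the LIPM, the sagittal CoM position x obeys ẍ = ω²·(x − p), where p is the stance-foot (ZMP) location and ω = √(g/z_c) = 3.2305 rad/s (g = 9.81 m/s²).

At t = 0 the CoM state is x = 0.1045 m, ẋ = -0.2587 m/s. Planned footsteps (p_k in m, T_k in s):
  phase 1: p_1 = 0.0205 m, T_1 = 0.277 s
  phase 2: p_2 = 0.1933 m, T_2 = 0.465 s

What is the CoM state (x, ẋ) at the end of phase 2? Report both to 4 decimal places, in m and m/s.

x = -0.1850, ẋ = -1.1460

phase 1: p=0.0205, T=0.277, ωT=0.894849, cosh=1.427817, sinh=1.019148; start (x,ẋ)=(0.104500, -0.258700) → end (x,ẋ)=(0.058823, -0.092818)
phase 2: p=0.1933, T=0.465, ωT=1.502183, cosh=2.357062, sinh=2.134419; start (x,ẋ)=(0.058823, -0.092818) → end (x,ẋ)=(-0.184997, -1.146031)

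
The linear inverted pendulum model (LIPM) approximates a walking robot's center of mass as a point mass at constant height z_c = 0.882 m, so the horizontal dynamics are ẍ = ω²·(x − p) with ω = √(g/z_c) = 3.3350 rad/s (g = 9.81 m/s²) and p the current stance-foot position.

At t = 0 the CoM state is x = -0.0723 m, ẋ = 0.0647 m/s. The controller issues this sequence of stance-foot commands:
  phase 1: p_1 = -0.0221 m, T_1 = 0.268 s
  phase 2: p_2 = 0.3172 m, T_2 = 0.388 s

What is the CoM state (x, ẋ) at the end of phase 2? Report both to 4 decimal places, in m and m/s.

x = -0.4893, ẋ = -2.3533

phase 1: p=-0.0221, T=0.268, ωT=0.893780, cosh=1.426729, sinh=1.017623; start (x,ẋ)=(-0.072300, 0.064700) → end (x,ẋ)=(-0.073980, -0.078058)
phase 2: p=0.3172, T=0.388, ωT=1.293980, cosh=1.960726, sinh=1.686548; start (x,ẋ)=(-0.073980, -0.078058) → end (x,ẋ)=(-0.489271, -2.353294)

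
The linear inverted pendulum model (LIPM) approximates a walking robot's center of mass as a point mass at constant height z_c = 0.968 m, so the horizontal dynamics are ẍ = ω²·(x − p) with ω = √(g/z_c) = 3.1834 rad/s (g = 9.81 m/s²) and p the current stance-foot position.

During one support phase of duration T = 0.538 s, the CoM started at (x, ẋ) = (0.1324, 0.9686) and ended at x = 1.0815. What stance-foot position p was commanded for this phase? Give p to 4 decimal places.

ωT = 3.1834·0.538 = 1.712669; cosh(ωT) = 2.862061, sinh(ωT) = 2.681678
x(T) = p + (x₀−p)·cosh(ωT) + (ẋ₀/ω)·sinh(ωT) ⇒ p·(1 − cosh) = x(T) − x₀·cosh − (ẋ₀/ω)·sinh
numerator   = 1.0815 − (0.1324)·2.862061 − (0.9686/3.1834)·2.681678 = -0.113380
denominator = 1 − 2.862061 = -1.862061
p = -0.113380 / -1.862061 = 0.0609

p = 0.0609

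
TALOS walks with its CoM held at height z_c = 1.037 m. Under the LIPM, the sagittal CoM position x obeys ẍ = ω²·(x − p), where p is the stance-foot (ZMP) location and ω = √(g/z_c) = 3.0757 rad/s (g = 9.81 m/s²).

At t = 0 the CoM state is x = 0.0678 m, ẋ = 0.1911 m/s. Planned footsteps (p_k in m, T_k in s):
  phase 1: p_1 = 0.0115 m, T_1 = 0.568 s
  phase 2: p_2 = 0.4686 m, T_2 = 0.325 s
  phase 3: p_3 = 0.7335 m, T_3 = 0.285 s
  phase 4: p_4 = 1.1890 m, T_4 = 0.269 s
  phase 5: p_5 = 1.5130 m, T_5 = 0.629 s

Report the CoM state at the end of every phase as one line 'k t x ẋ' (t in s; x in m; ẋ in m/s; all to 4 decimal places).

phase 1: p=0.0115, T=0.568, ωT=1.746998, cosh=2.955824, sinh=2.781527; start (x,ẋ)=(0.067800, 0.191100) → end (x,ẋ)=(0.350735, 1.046512)
phase 2: p=0.4686, T=0.325, ωT=0.999602, cosh=1.542614, sinh=1.174588; start (x,ẋ)=(0.350735, 1.046512) → end (x,ẋ)=(0.686436, 1.188557)
phase 3: p=0.7335, T=0.285, ωT=0.876574, cosh=1.409431, sinh=0.993225; start (x,ẋ)=(0.686436, 1.188557) → end (x,ẋ)=(1.050983, 1.531414)
phase 4: p=1.1890, T=0.269, ωT=0.827363, cosh=1.362240, sinh=0.925040; start (x,ẋ)=(1.050983, 1.531414) → end (x,ẋ)=(1.461572, 1.693475)
phase 5: p=1.5130, T=0.629, ωT=1.934615, cosh=3.532930, sinh=3.388451; start (x,ẋ)=(1.461572, 1.693475) → end (x,ẋ)=(3.196983, 5.446952)

1 0.5680 0.3507 1.0465
2 0.8930 0.6864 1.1886
3 1.1780 1.0510 1.5314
4 1.4470 1.4616 1.6935
5 2.0760 3.1970 5.4470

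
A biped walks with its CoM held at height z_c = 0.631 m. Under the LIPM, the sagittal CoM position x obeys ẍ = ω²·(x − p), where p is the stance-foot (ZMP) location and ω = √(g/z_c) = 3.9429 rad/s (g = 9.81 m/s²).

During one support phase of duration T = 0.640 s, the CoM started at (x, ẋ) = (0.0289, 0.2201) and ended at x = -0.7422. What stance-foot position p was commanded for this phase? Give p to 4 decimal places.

ωT = 3.9429·0.640 = 2.523456; cosh(ωT) = 6.275903, sinh(ωT) = 6.195721
x(T) = p + (x₀−p)·cosh(ωT) + (ẋ₀/ω)·sinh(ωT) ⇒ p·(1 − cosh) = x(T) − x₀·cosh − (ẋ₀/ω)·sinh
numerator   = -0.7422 − (0.0289)·6.275903 − (0.2201/3.9429)·6.195721 = -1.269430
denominator = 1 − 6.275903 = -5.275903
p = -1.269430 / -5.275903 = 0.2406

p = 0.2406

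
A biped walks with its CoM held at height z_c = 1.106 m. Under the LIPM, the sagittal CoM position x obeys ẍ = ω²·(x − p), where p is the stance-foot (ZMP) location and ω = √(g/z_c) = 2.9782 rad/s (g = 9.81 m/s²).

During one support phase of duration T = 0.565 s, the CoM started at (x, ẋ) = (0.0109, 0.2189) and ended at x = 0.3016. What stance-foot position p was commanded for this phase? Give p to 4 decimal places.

p = -0.0451

ωT = 2.9782·0.565 = 1.682683; cosh(ωT) = 2.782923, sinh(ωT) = 2.597048
x(T) = p + (x₀−p)·cosh(ωT) + (ẋ₀/ω)·sinh(ωT) ⇒ p·(1 − cosh) = x(T) − x₀·cosh − (ẋ₀/ω)·sinh
numerator   = 0.3016 − (0.0109)·2.782923 − (0.2189/2.9782)·2.597048 = 0.080381
denominator = 1 − 2.782923 = -1.782923
p = 0.080381 / -1.782923 = -0.0451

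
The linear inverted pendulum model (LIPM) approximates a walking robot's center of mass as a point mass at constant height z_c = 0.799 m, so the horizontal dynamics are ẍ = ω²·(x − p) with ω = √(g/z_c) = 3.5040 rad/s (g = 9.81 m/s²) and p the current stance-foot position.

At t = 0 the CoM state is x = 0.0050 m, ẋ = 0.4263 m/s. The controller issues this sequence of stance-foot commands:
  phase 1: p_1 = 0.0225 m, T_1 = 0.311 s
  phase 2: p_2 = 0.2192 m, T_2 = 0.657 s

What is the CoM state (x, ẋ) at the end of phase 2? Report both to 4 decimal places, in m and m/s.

phase 1: p=0.0225, T=0.311, ωT=1.089744, cosh=1.654908, sinh=1.318605; start (x,ẋ)=(0.005000, 0.426300) → end (x,ẋ)=(0.153962, 0.624630)
phase 2: p=0.2192, T=0.657, ωT=2.302128, cosh=5.047738, sinh=4.947692; start (x,ẋ)=(0.153962, 0.624630) → end (x,ẋ)=(0.771881, 2.021955)

x = 0.7719, ẋ = 2.0220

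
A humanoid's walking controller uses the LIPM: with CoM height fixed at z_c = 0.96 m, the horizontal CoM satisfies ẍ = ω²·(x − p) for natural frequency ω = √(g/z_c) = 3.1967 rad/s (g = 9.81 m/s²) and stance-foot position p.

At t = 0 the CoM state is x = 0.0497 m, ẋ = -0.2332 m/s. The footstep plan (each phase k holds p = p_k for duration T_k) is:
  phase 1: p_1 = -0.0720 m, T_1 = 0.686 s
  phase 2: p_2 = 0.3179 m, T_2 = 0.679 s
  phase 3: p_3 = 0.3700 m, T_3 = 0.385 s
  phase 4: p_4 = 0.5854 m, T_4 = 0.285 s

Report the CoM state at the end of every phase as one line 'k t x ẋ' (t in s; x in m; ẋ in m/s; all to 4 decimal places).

1 0.6860 0.1573 0.6636
2 1.3650 0.5027 0.7251
3 1.7500 0.9717 2.0113
4 2.0350 1.7993 4.1926

phase 1: p=-0.0720, T=0.686, ωT=2.192936, cosh=4.536538, sinh=4.424949; start (x,ẋ)=(0.049700, -0.233200) → end (x,ẋ)=(0.157296, 0.663555)
phase 2: p=0.3179, T=0.679, ωT=2.170559, cosh=4.438649, sinh=4.324535; start (x,ẋ)=(0.157296, 0.663555) → end (x,ẋ)=(0.502698, 0.725051)
phase 3: p=0.3700, T=0.385, ωT=1.230730, cosh=1.857903, sinh=1.565823; start (x,ẋ)=(0.502698, 0.725051) → end (x,ẋ)=(0.971689, 2.011291)
phase 4: p=0.5854, T=0.285, ωT=0.911059, cosh=1.444527, sinh=1.042429; start (x,ẋ)=(0.971689, 2.011291) → end (x,ẋ)=(1.799277, 4.192607)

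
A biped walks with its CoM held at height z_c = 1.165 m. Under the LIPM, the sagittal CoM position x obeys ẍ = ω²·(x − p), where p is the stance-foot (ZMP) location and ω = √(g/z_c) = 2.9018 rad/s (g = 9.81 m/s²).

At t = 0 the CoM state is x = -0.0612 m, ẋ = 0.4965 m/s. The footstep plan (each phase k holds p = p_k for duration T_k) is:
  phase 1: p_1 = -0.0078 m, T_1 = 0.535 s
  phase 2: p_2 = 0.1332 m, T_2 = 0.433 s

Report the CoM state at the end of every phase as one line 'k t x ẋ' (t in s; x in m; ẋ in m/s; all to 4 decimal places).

1 0.5350 0.2464 0.8755
2 0.9680 0.8352 2.1927

phase 1: p=-0.0078, T=0.535, ωT=1.552463, cosh=2.467407, sinh=2.255681; start (x,ẋ)=(-0.061200, 0.496500) → end (x,ẋ)=(0.246389, 0.875536)
phase 2: p=0.1332, T=0.433, ωT=1.256479, cosh=1.898843, sinh=1.614189; start (x,ẋ)=(0.246389, 0.875536) → end (x,ẋ)=(0.835164, 2.192689)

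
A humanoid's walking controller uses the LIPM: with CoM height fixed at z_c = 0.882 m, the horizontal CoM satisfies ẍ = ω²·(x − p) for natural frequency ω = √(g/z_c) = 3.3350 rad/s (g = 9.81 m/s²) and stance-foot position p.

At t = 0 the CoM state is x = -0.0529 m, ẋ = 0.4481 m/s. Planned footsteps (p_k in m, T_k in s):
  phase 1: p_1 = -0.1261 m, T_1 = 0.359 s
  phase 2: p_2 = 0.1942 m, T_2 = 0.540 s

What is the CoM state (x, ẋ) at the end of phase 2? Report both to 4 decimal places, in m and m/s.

x = 1.2772, ẋ = 3.7983

phase 1: p=-0.1261, T=0.359, ωT=1.197265, cosh=1.806534, sinh=1.504515; start (x,ẋ)=(-0.052900, 0.448100) → end (x,ẋ)=(0.208289, 1.176793)
phase 2: p=0.1942, T=0.540, ωT=1.800900, cosh=3.110122, sinh=2.944972; start (x,ẋ)=(0.208289, 1.176793) → end (x,ẋ)=(1.277186, 3.798347)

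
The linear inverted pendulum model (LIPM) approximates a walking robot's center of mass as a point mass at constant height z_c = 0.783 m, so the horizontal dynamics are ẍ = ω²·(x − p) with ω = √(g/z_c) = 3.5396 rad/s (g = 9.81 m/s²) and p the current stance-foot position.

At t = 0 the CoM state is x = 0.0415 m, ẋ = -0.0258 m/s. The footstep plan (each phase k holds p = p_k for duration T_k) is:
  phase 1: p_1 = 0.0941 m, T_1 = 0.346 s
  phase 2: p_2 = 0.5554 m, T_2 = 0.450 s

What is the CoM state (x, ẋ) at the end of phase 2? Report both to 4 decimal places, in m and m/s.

x = -1.1282, ẋ = -5.6178

phase 1: p=0.0941, T=0.346, ωT=1.224702, cosh=1.848498, sinh=1.554653; start (x,ẋ)=(0.041500, -0.025800) → end (x,ẋ)=(-0.014463, -0.337141)
phase 2: p=0.5554, T=0.450, ωT=1.592820, cosh=2.560474, sinh=2.357123; start (x,ẋ)=(-0.014463, -0.337141) → end (x,ẋ)=(-1.128231, -5.617761)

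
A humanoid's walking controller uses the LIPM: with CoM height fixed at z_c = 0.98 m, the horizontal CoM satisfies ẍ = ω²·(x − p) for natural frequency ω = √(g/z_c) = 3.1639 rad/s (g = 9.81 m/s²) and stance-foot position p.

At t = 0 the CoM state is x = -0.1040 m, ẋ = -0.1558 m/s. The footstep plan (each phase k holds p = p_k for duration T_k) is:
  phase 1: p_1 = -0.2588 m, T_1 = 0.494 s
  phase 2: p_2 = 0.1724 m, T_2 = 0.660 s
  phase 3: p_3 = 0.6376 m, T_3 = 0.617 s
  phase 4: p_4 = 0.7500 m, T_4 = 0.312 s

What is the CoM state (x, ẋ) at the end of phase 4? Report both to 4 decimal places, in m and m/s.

phase 1: p=-0.2588, T=0.494, ωT=1.562967, cosh=2.491237, sinh=2.281723; start (x,ẋ)=(-0.104000, -0.155800) → end (x,ẋ)=(0.014484, 0.729389)
phase 2: p=0.1724, T=0.660, ωT=2.088174, cosh=4.097039, sinh=3.973126; start (x,ẋ)=(0.014484, 0.729389) → end (x,ẋ)=(0.441357, 1.003246)
phase 3: p=0.6376, T=0.617, ωT=1.952126, cosh=3.592810, sinh=3.450838; start (x,ẋ)=(0.441357, 1.003246) → end (x,ẋ)=(1.026769, 1.461875)
phase 4: p=0.7500, T=0.312, ωT=0.987137, cosh=1.528091, sinh=1.155449; start (x,ẋ)=(1.026769, 1.461875) → end (x,ẋ)=(1.706802, 3.245670)

x = 1.7068, ẋ = 3.2457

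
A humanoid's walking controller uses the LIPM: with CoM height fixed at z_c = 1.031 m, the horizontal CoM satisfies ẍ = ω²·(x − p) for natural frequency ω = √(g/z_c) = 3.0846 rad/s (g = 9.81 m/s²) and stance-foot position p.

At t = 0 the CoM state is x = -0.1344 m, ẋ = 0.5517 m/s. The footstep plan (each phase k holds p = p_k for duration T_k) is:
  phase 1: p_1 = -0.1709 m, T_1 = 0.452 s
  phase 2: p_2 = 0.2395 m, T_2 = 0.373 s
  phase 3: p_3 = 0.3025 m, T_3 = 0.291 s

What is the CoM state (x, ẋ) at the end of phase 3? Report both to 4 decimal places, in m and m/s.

x = 1.9588, ẋ = 5.3656

phase 1: p=-0.1709, T=0.452, ωT=1.394239, cosh=2.139964, sinh=1.891942; start (x,ẋ)=(-0.134400, 0.551700) → end (x,ẋ)=(0.245594, 1.393628)
phase 2: p=0.2395, T=0.373, ωT=1.150556, cosh=1.738205, sinh=1.421744; start (x,ẋ)=(0.245594, 1.393628) → end (x,ẋ)=(0.892440, 2.449137)
phase 3: p=0.3025, T=0.291, ωT=0.897619, cosh=1.430646, sinh=1.023107; start (x,ẋ)=(0.892440, 2.449137) → end (x,ẋ)=(1.958830, 5.365625)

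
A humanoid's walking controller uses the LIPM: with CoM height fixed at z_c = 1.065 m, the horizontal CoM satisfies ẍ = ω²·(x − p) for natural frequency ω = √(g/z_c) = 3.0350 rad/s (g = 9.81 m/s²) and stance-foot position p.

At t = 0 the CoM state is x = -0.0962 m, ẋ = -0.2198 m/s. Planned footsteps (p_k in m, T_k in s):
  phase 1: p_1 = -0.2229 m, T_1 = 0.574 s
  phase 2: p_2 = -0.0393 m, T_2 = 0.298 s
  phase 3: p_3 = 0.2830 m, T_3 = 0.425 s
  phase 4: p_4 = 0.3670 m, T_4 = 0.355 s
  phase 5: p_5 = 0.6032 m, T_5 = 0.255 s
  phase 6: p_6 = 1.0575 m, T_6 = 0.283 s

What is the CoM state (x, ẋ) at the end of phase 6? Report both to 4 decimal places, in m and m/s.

phase 1: p=-0.2229, T=0.574, ωT=1.742090, cosh=2.942209, sinh=2.767055; start (x,ẋ)=(-0.096200, -0.219800) → end (x,ẋ)=(-0.050517, 0.417331)
phase 2: p=-0.0393, T=0.298, ωT=0.904430, cosh=1.437648, sinh=1.032875; start (x,ẋ)=(-0.050517, 0.417331) → end (x,ẋ)=(0.086600, 0.564811)
phase 3: p=0.2830, T=0.425, ωT=1.289875, cosh=1.953819, sinh=1.678514; start (x,ẋ)=(0.086600, 0.564811) → end (x,ẋ)=(0.211641, 0.103022)
phase 4: p=0.3670, T=0.355, ωT=1.077425, cosh=1.638789, sinh=1.298318; start (x,ẋ)=(0.211641, 0.103022) → end (x,ẋ)=(0.156470, -0.443346)
phase 5: p=0.6032, T=0.255, ωT=0.773925, cosh=1.314730, sinh=0.853530; start (x,ẋ)=(0.156470, -0.443346) → end (x,ẋ)=(-0.108811, -1.740119)
phase 6: p=1.0575, T=0.283, ωT=0.858905, cosh=1.392100, sinh=0.968474; start (x,ẋ)=(-0.108811, -1.740119) → end (x,ẋ)=(-1.121397, -5.850582)

x = -1.1214, ẋ = -5.8506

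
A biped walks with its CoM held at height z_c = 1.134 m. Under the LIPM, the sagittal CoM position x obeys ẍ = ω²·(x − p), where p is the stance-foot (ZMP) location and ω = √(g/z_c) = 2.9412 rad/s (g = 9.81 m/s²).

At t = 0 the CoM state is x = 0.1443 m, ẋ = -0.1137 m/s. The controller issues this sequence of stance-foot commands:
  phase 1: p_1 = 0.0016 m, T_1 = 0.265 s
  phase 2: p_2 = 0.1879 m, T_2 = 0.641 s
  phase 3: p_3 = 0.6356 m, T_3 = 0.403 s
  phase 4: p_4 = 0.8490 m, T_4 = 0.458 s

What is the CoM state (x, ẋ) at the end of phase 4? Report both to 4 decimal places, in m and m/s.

phase 1: p=0.0016, T=0.265, ωT=0.779418, cosh=1.319438, sinh=0.860765; start (x,ẋ)=(0.144300, -0.113700) → end (x,ẋ)=(0.156609, 0.211251)
phase 2: p=0.1879, T=0.641, ωT=1.885309, cosh=3.370087, sinh=3.218305; start (x,ẋ)=(0.156609, 0.211251) → end (x,ẋ)=(0.313599, 0.415740)
phase 3: p=0.6356, T=0.403, ωT=1.185304, cosh=1.788667, sinh=1.483013; start (x,ẋ)=(0.313599, 0.415740) → end (x,ẋ)=(0.269272, -0.660896)
phase 4: p=0.8490, T=0.458, ωT=1.347070, cosh=2.053070, sinh=1.793069; start (x,ẋ)=(0.269272, -0.660896) → end (x,ẋ)=(-0.744128, -4.414216)

x = -0.7441, ẋ = -4.4142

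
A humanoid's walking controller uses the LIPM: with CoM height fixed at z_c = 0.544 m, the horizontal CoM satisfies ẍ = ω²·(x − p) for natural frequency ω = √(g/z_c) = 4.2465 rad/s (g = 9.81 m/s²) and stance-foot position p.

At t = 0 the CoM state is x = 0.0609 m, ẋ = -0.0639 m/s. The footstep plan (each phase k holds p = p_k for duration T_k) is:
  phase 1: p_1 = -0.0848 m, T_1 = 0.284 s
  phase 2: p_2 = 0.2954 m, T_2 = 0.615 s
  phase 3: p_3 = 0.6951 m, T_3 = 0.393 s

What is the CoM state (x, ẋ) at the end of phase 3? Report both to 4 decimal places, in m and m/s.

phase 1: p=-0.0848, T=0.284, ωT=1.206006, cosh=1.819754, sinh=1.520363; start (x,ẋ)=(0.060900, -0.063900) → end (x,ẋ)=(0.157460, 0.824389)
phase 2: p=0.2954, T=0.615, ωT=2.611598, cosh=6.847105, sinh=6.773688; start (x,ẋ)=(0.157460, 0.824389) → end (x,ẋ)=(0.665914, 1.676917)
phase 3: p=0.6951, T=0.393, ωT=1.668875, cosh=2.747326, sinh=2.558867; start (x,ẋ)=(0.665914, 1.676917) → end (x,ẋ)=(1.625398, 4.289896)

x = 1.6254, ẋ = 4.2899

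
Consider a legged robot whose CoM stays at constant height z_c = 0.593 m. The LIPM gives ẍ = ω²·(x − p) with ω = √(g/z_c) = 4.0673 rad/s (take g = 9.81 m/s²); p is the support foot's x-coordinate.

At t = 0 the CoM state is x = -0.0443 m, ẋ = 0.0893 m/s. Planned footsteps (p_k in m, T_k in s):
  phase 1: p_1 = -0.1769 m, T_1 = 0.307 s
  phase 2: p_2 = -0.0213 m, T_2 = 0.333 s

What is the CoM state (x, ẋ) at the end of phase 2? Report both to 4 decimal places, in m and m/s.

x = 0.7049, ẋ = 3.0838

phase 1: p=-0.1769, T=0.307, ωT=1.248661, cosh=1.886281, sinh=1.599392; start (x,ẋ)=(-0.044300, 0.089300) → end (x,ẋ)=(0.108336, 1.031035)
phase 2: p=-0.0213, T=0.333, ωT=1.354411, cosh=2.066289, sinh=1.808189; start (x,ẋ)=(0.108336, 1.031035) → end (x,ẋ)=(0.704931, 3.083821)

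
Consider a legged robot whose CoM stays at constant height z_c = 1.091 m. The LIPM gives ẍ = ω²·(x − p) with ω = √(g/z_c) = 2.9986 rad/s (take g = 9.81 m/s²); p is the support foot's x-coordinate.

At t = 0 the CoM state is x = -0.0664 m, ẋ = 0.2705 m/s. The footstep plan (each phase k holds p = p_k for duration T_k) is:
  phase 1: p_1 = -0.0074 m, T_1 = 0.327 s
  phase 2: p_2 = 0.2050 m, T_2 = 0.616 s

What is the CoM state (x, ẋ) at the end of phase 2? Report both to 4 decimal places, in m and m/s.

x = -0.2258, ẋ = -1.1650

phase 1: p=-0.0074, T=0.327, ωT=0.980542, cosh=1.520504, sinh=1.145397; start (x,ẋ)=(-0.066400, 0.270500) → end (x,ẋ)=(0.006215, 0.208656)
phase 2: p=0.2050, T=0.616, ωT=1.847138, cosh=3.249665, sinh=3.091977; start (x,ẋ)=(0.006215, 0.208656) → end (x,ẋ)=(-0.225831, -1.164993)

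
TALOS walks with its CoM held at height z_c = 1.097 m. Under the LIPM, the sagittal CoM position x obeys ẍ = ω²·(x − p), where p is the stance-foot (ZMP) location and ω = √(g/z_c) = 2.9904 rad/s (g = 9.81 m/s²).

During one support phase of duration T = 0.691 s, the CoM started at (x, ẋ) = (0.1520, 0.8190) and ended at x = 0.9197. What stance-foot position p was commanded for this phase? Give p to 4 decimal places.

p = 0.2504

ωT = 2.9904·0.691 = 2.066366; cosh(ωT) = 4.011362, sinh(ωT) = 3.884717
x(T) = p + (x₀−p)·cosh(ωT) + (ẋ₀/ω)·sinh(ωT) ⇒ p·(1 − cosh) = x(T) − x₀·cosh − (ẋ₀/ω)·sinh
numerator   = 0.9197 − (0.1520)·4.011362 − (0.8190/2.9904)·3.884717 = -0.753959
denominator = 1 − 4.011362 = -3.011362
p = -0.753959 / -3.011362 = 0.2504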